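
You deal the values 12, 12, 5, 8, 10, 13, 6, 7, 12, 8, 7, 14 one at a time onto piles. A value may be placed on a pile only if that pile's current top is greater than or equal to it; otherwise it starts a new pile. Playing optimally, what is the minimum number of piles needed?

5

Place each on the leftmost legal pile:
12 → new pile 1 (tops now [12])
12 → pile 1 (tops now [12])
5 → pile 1 (tops now [5])
8 → new pile 2 (tops now [5, 8])
10 → new pile 3 (tops now [5, 8, 10])
13 → new pile 4 (tops now [5, 8, 10, 13])
6 → pile 2 (tops now [5, 6, 10, 13])
7 → pile 3 (tops now [5, 6, 7, 13])
12 → pile 4 (tops now [5, 6, 7, 12])
8 → pile 4 (tops now [5, 6, 7, 8])
7 → pile 3 (tops now [5, 6, 7, 8])
14 → new pile 5 (tops now [5, 6, 7, 8, 14])
Five piles.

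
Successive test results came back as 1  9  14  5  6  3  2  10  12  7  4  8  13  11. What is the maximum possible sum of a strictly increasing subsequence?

Let S[i] be the best sum of a strictly increasing subsequence ending at i:
i:      1  2  3  4  5  6  7  8  9 10 11 12 13 14
a[i]:   1  9 14  5  6  3  2 10 12  7  4  8 13 11
S:      1 10 24  6 12  4  3 22 34 19  8 27 47 38
Maximum is 47 (e.g. 1 + 5 + 6 + 10 + 12 + 13).

47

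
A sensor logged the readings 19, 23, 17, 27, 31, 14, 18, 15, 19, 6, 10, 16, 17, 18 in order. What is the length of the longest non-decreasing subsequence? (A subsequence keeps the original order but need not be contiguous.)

Track the smallest tail for each achievable length (allowing ties):
19 → extends → [19]
23 → extends → [19, 23]
17 → replaces 19 → [17, 23]
27 → extends → [17, 23, 27]
31 → extends → [17, 23, 27, 31]
14 → replaces 17 → [14, 23, 27, 31]
18 → replaces 23 → [14, 18, 27, 31]
15 → replaces 18 → [14, 15, 27, 31]
19 → replaces 27 → [14, 15, 19, 31]
6 → replaces 14 → [6, 15, 19, 31]
10 → replaces 15 → [6, 10, 19, 31]
16 → replaces 19 → [6, 10, 16, 31]
17 → replaces 31 → [6, 10, 16, 17]
18 → extends → [6, 10, 16, 17, 18]
Five tails, so the longest non-decreasing subsequence has length 5 (e.g. 14, 15, 16, 17, 18).

5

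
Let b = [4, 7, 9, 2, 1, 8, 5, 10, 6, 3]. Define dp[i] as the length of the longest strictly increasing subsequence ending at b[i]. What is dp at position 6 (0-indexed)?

dp[i] = 1 + max{dp[j] : j<i, b[j]<b[i]} (or 1 if no such j):
i:      0  1  2  3  4  5  6  7  8  9
b[i]:   4  7  9  2  1  8  5 10  6  3
dp:     1  2  3  1  1  3  2  4  3  2
At index 6 the value is 2.

2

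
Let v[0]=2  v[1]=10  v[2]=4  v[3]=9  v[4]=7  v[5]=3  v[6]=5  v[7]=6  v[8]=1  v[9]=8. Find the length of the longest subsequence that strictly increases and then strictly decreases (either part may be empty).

6

inc[i] = longest strictly increasing subsequence ending at i; dec[i] = longest strictly decreasing subsequence starting at i:
i:      0  1  2  3  4  5  6  7  8  9
v[i]:   2 10  4  9  7  3  5  6  1  8
inc:    1  2  2  3  3  2  3  4  1  5
dec:    2  5  3  4  3  2  2  2  1  1
Best peak at i=1 (value 10): inc=2, dec=5, length 2+5−1 = 6.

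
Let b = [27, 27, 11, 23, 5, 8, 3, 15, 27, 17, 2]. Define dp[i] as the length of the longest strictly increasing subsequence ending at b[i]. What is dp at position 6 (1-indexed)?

2

dp[i] = 1 + max{dp[j] : j<i, b[j]<b[i]} (or 1 if no such j):
i:      1  2  3  4  5  6  7  8  9 10 11
b[i]:  27 27 11 23  5  8  3 15 27 17  2
dp:     1  1  1  2  1  2  1  3  4  4  1
At index 6 the value is 2.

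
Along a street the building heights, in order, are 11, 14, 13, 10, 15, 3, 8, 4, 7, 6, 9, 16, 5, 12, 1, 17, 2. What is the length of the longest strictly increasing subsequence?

Track the smallest tail for each achievable length (strict):
11 → extends → [11]
14 → extends → [11, 14]
13 → replaces 14 → [11, 13]
10 → replaces 11 → [10, 13]
15 → extends → [10, 13, 15]
3 → replaces 10 → [3, 13, 15]
8 → replaces 13 → [3, 8, 15]
4 → replaces 8 → [3, 4, 15]
7 → replaces 15 → [3, 4, 7]
6 → replaces 7 → [3, 4, 6]
9 → extends → [3, 4, 6, 9]
16 → extends → [3, 4, 6, 9, 16]
5 → replaces 6 → [3, 4, 5, 9, 16]
12 → replaces 16 → [3, 4, 5, 9, 12]
1 → replaces 3 → [1, 4, 5, 9, 12]
17 → extends → [1, 4, 5, 9, 12, 17]
2 → replaces 4 → [1, 2, 5, 9, 12, 17]
Six tails, so the longest strictly increasing subsequence has length 6 (e.g. 3, 4, 7, 9, 16, 17).

6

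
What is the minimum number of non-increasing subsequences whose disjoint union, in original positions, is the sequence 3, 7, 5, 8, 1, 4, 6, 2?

3

The minimum number of non-increasing subsequences covering a sequence equals the length of its longest strictly increasing subsequence.
LIS length is 3 (e.g. 3, 7, 8), so 3 piles are needed.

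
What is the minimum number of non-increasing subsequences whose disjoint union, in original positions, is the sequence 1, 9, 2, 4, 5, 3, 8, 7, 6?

5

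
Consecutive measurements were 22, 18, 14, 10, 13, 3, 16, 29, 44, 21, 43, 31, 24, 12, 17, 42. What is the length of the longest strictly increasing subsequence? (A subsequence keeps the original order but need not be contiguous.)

6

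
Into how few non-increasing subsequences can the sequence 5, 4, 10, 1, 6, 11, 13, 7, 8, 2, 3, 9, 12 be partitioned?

6

Place each on the leftmost legal pile:
5 → new pile 1 (tops now [5])
4 → pile 1 (tops now [4])
10 → new pile 2 (tops now [4, 10])
1 → pile 1 (tops now [1, 10])
6 → pile 2 (tops now [1, 6])
11 → new pile 3 (tops now [1, 6, 11])
13 → new pile 4 (tops now [1, 6, 11, 13])
7 → pile 3 (tops now [1, 6, 7, 13])
8 → pile 4 (tops now [1, 6, 7, 8])
2 → pile 2 (tops now [1, 2, 7, 8])
3 → pile 3 (tops now [1, 2, 3, 8])
9 → new pile 5 (tops now [1, 2, 3, 8, 9])
12 → new pile 6 (tops now [1, 2, 3, 8, 9, 12])
Six piles.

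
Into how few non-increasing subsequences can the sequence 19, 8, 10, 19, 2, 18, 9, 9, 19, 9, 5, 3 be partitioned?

The minimum number of non-increasing subsequences covering a sequence equals the length of its longest strictly increasing subsequence.
LIS length is 4 (e.g. 8, 10, 18, 19), so 4 piles are needed.

4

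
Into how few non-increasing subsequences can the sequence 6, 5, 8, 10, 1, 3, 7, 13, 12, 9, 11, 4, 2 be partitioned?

Place each on the leftmost legal pile:
6 → new pile 1 (tops now [6])
5 → pile 1 (tops now [5])
8 → new pile 2 (tops now [5, 8])
10 → new pile 3 (tops now [5, 8, 10])
1 → pile 1 (tops now [1, 8, 10])
3 → pile 2 (tops now [1, 3, 10])
7 → pile 3 (tops now [1, 3, 7])
13 → new pile 4 (tops now [1, 3, 7, 13])
12 → pile 4 (tops now [1, 3, 7, 12])
9 → pile 4 (tops now [1, 3, 7, 9])
11 → new pile 5 (tops now [1, 3, 7, 9, 11])
4 → pile 3 (tops now [1, 3, 4, 9, 11])
2 → pile 2 (tops now [1, 2, 4, 9, 11])
Five piles.

5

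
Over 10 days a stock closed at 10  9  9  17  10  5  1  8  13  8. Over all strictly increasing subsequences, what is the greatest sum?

32

Let S[i] be the best sum of a strictly increasing subsequence ending at i:
i:      1  2  3  4  5  6  7  8  9 10
a[i]:  10  9  9 17 10  5  1  8 13  8
S:     10  9  9 27 19  5  1 13 32 13
Maximum is 32 (e.g. 9 + 10 + 13).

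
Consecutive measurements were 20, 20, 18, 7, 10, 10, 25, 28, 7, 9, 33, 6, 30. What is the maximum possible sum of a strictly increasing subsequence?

106

Let S[i] be the best sum of a strictly increasing subsequence ending at i:
i:       1   2   3   4   5   6   7   8   9  10  11  12  13
a[i]:   20  20  18   7  10  10  25  28   7   9  33   6  30
S:      20  20  18   7  17  17  45  73   7  16 106   6 103
Maximum is 106 (e.g. 20 + 25 + 28 + 33).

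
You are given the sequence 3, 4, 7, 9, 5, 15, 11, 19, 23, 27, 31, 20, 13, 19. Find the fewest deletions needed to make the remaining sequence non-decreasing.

Fewest deletions = n − (longest non-decreasing subsequence).
Patience tails:
3 → extends → [3]
4 → extends → [3, 4]
7 → extends → [3, 4, 7]
9 → extends → [3, 4, 7, 9]
5 → replaces 7 → [3, 4, 5, 9]
15 → extends → [3, 4, 5, 9, 15]
11 → replaces 15 → [3, 4, 5, 9, 11]
19 → extends → [3, 4, 5, 9, 11, 19]
23 → extends → [3, 4, 5, 9, 11, 19, 23]
27 → extends → [3, 4, 5, 9, 11, 19, 23, 27]
31 → extends → [3, 4, 5, 9, 11, 19, 23, 27, 31]
20 → replaces 23 → [3, 4, 5, 9, 11, 19, 20, 27, 31]
13 → replaces 19 → [3, 4, 5, 9, 11, 13, 20, 27, 31]
19 → replaces 20 → [3, 4, 5, 9, 11, 13, 19, 27, 31]
Longest non-decreasing subsequence has length 9, so deletions = 14 − 9 = 5.

5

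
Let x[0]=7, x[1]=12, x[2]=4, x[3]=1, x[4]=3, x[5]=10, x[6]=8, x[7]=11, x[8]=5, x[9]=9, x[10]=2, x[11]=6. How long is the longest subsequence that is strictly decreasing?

Negate each value so 'decreasing' becomes 'increasing', then run patience tails on the negated sequence:
-7 → extends → [-7]
-12 → replaces -7 → [-12]
-4 → extends → [-12, -4]
-1 → extends → [-12, -4, -1]
-3 → replaces -1 → [-12, -4, -3]
-10 → replaces -4 → [-12, -10, -3]
-8 → replaces -3 → [-12, -10, -8]
-11 → replaces -10 → [-12, -11, -8]
-5 → extends → [-12, -11, -8, -5]
-9 → replaces -8 → [-12, -11, -9, -5]
-2 → extends → [-12, -11, -9, -5, -2]
-6 → replaces -5 → [-12, -11, -9, -6, -2]
Five tails, so the longest strictly decreasing subsequence of the original has length 5.

5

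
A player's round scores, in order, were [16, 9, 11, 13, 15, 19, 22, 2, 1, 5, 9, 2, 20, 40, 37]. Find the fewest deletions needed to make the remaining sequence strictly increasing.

Fewest deletions = n − (longest strictly increasing subsequence).
Patience tails:
16 → extends → [16]
9 → replaces 16 → [9]
11 → extends → [9, 11]
13 → extends → [9, 11, 13]
15 → extends → [9, 11, 13, 15]
19 → extends → [9, 11, 13, 15, 19]
22 → extends → [9, 11, 13, 15, 19, 22]
2 → replaces 9 → [2, 11, 13, 15, 19, 22]
1 → replaces 2 → [1, 11, 13, 15, 19, 22]
5 → replaces 11 → [1, 5, 13, 15, 19, 22]
9 → replaces 13 → [1, 5, 9, 15, 19, 22]
2 → replaces 5 → [1, 2, 9, 15, 19, 22]
20 → replaces 22 → [1, 2, 9, 15, 19, 20]
40 → extends → [1, 2, 9, 15, 19, 20, 40]
37 → replaces 40 → [1, 2, 9, 15, 19, 20, 37]
Longest strictly increasing subsequence has length 7, so deletions = 15 − 7 = 8.

8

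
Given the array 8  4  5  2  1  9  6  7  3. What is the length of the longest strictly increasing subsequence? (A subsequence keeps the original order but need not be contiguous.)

4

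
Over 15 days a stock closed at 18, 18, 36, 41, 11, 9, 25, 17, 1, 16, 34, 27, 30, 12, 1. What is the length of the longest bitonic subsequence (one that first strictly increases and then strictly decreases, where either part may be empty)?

inc[i] = longest strictly increasing subsequence ending at i; dec[i] = longest strictly decreasing subsequence starting at i:
i:      1  2  3  4  5  6  7  8  9 10 11 12 13 14 15
a[i]:  18 18 36 41 11  9 25 17  1 16 34 27 30 12  1
inc:    1  1  2  3  1  1  2  2  1  2  3  3  4  2  1
dec:    5  5  6  6  3  2  5  4  1  3  4  3  3  2  1
Best peak at i=4 (value 41): inc=3, dec=6, length 3+6−1 = 8.

8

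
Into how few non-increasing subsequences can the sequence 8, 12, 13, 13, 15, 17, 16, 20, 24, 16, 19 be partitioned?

7

Place each on the leftmost legal pile:
8 → new pile 1 (tops now [8])
12 → new pile 2 (tops now [8, 12])
13 → new pile 3 (tops now [8, 12, 13])
13 → pile 3 (tops now [8, 12, 13])
15 → new pile 4 (tops now [8, 12, 13, 15])
17 → new pile 5 (tops now [8, 12, 13, 15, 17])
16 → pile 5 (tops now [8, 12, 13, 15, 16])
20 → new pile 6 (tops now [8, 12, 13, 15, 16, 20])
24 → new pile 7 (tops now [8, 12, 13, 15, 16, 20, 24])
16 → pile 5 (tops now [8, 12, 13, 15, 16, 20, 24])
19 → pile 6 (tops now [8, 12, 13, 15, 16, 19, 24])
Seven piles.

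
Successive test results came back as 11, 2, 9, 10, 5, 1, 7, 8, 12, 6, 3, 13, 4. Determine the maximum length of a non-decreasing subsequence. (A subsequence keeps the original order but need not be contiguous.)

Let dp[i] be the length of the longest such subsequence ending at index i:
i:      1  2  3  4  5  6  7  8  9 10 11 12 13
a[i]:  11  2  9 10  5  1  7  8 12  6  3 13  4
dp:     1  1  2  3  2  1  3  4  5  3  2  6  3
Maximum dp value is 6.

6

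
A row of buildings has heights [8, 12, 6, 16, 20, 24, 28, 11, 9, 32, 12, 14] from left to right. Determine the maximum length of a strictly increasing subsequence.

Track the smallest tail for each achievable length (strict):
8 → extends → [8]
12 → extends → [8, 12]
6 → replaces 8 → [6, 12]
16 → extends → [6, 12, 16]
20 → extends → [6, 12, 16, 20]
24 → extends → [6, 12, 16, 20, 24]
28 → extends → [6, 12, 16, 20, 24, 28]
11 → replaces 12 → [6, 11, 16, 20, 24, 28]
9 → replaces 11 → [6, 9, 16, 20, 24, 28]
32 → extends → [6, 9, 16, 20, 24, 28, 32]
12 → replaces 16 → [6, 9, 12, 20, 24, 28, 32]
14 → replaces 20 → [6, 9, 12, 14, 24, 28, 32]
Seven tails, so the longest strictly increasing subsequence has length 7 (e.g. 8, 12, 16, 20, 24, 28, 32).

7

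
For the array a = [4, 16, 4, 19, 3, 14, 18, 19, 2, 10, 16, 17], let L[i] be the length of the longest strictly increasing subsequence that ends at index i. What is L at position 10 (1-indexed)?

2

dp[i] = 1 + max{dp[j] : j<i, a[j]<a[i]} (or 1 if no such j):
i:      1  2  3  4  5  6  7  8  9 10 11 12
a[i]:   4 16  4 19  3 14 18 19  2 10 16 17
dp:     1  2  1  3  1  2  3  4  1  2  3  4
At index 10 the value is 2.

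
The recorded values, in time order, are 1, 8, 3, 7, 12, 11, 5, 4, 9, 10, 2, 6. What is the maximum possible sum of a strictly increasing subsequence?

30

Let S[i] be the best sum of a strictly increasing subsequence ending at i:
i:      1  2  3  4  5  6  7  8  9 10 11 12
a[i]:   1  8  3  7 12 11  5  4  9 10  2  6
S:      1  9  4 11 23 22  9  8 20 30  3 15
Maximum is 30 (e.g. 1 + 3 + 7 + 9 + 10).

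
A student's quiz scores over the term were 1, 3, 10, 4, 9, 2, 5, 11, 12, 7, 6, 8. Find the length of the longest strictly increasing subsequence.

Track the smallest tail for each achievable length (strict):
1 → extends → [1]
3 → extends → [1, 3]
10 → extends → [1, 3, 10]
4 → replaces 10 → [1, 3, 4]
9 → extends → [1, 3, 4, 9]
2 → replaces 3 → [1, 2, 4, 9]
5 → replaces 9 → [1, 2, 4, 5]
11 → extends → [1, 2, 4, 5, 11]
12 → extends → [1, 2, 4, 5, 11, 12]
7 → replaces 11 → [1, 2, 4, 5, 7, 12]
6 → replaces 7 → [1, 2, 4, 5, 6, 12]
8 → replaces 12 → [1, 2, 4, 5, 6, 8]
Six tails, so the longest strictly increasing subsequence has length 6 (e.g. 1, 3, 4, 9, 11, 12).

6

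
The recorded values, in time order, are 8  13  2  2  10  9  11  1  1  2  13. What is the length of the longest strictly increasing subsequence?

4

Track the smallest tail for each achievable length (strict):
8 → extends → [8]
13 → extends → [8, 13]
2 → replaces 8 → [2, 13]
2 → already a tail → [2, 13]
10 → replaces 13 → [2, 10]
9 → replaces 10 → [2, 9]
11 → extends → [2, 9, 11]
1 → replaces 2 → [1, 9, 11]
1 → already a tail → [1, 9, 11]
2 → replaces 9 → [1, 2, 11]
13 → extends → [1, 2, 11, 13]
Four tails, so the longest strictly increasing subsequence has length 4 (e.g. 8, 10, 11, 13).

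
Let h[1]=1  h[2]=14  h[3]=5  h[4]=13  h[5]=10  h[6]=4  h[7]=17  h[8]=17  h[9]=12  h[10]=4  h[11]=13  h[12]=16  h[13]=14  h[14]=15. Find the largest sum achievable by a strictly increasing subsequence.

Let S[i] be the best sum of a strictly increasing subsequence ending at i:
i:      1  2  3  4  5  6  7  8  9 10 11 12 13 14
h[i]:   1 14  5 13 10  4 17 17 12  4 13 16 14 15
S:      1 15  6 19 16  5 36 36 28  5 41 57 55 70
Maximum is 70 (e.g. 1 + 5 + 10 + 12 + 13 + 14 + 15).

70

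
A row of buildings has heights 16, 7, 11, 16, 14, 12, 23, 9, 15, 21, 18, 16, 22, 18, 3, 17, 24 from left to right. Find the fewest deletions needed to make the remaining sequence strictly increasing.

10

Fewest deletions = n − (longest strictly increasing subsequence).
i:      1  2  3  4  5  6  7  8  9 10 11 12 13 14 15 16 17
a[i]:  16  7 11 16 14 12 23  9 15 21 18 16 22 18  3 17 24
dp:     1  1  2  3  3  3  4  2  4  5  5  5  6  6  1  6  7
max dp = 7, so deletions = 17 − 7 = 10.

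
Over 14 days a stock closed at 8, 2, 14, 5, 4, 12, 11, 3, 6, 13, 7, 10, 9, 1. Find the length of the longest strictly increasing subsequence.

5

Let dp[i] be the length of the longest such subsequence ending at index i:
i:      1  2  3  4  5  6  7  8  9 10 11 12 13 14
a[i]:   8  2 14  5  4 12 11  3  6 13  7 10  9  1
dp:     1  1  2  2  2  3  3  2  3  4  4  5  5  1
Maximum dp value is 5.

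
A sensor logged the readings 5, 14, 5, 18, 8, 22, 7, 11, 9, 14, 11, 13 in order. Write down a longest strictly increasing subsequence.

5, 8, 9, 11, 13

Patience tails give the LIS length; then backtrack through the dp parents:
5 → extends → [5]
14 → extends → [5, 14]
5 → already a tail → [5, 14]
18 → extends → [5, 14, 18]
8 → replaces 14 → [5, 8, 18]
22 → extends → [5, 8, 18, 22]
7 → replaces 8 → [5, 7, 18, 22]
11 → replaces 18 → [5, 7, 11, 22]
9 → replaces 11 → [5, 7, 9, 22]
14 → replaces 22 → [5, 7, 9, 14]
11 → replaces 14 → [5, 7, 9, 11]
13 → extends → [5, 7, 9, 11, 13]
Length 5; one witness is 5, 8, 9, 11, 13.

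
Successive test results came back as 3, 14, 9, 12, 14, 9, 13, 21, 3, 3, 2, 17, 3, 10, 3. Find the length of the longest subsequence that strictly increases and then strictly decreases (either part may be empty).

inc[i] = longest strictly increasing subsequence ending at i; dec[i] = longest strictly decreasing subsequence starting at i:
i:      1  2  3  4  5  6  7  8  9 10 11 12 13 14 15
a[i]:   3 14  9 12 14  9 13 21  3  3  2 17  3 10  3
inc:    1  2  2  3  4  2  4  5  1  1  1  5  2  3  2
dec:    2  5  3  4  4  3  3  4  2  2  1  3  1  2  1
Best peak at i=8 (value 21): inc=5, dec=4, length 5+4−1 = 8.

8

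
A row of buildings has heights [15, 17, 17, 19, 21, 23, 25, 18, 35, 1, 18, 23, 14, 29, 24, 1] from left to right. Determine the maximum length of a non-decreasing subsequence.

8

Let dp[i] be the length of the longest such subsequence ending at index i:
i:      1  2  3  4  5  6  7  8  9 10 11 12 13 14 15 16
a[i]:  15 17 17 19 21 23 25 18 35  1 18 23 14 29 24  1
dp:     1  2  3  4  5  6  7  4  8  1  5  7  2  8  8  2
Maximum dp value is 8.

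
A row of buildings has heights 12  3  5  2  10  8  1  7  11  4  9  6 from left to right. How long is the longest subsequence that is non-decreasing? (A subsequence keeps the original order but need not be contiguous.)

4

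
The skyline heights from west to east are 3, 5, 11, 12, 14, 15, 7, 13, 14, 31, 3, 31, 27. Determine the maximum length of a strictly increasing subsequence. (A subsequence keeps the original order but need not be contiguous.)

7

Track the smallest tail for each achievable length (strict):
3 → extends → [3]
5 → extends → [3, 5]
11 → extends → [3, 5, 11]
12 → extends → [3, 5, 11, 12]
14 → extends → [3, 5, 11, 12, 14]
15 → extends → [3, 5, 11, 12, 14, 15]
7 → replaces 11 → [3, 5, 7, 12, 14, 15]
13 → replaces 14 → [3, 5, 7, 12, 13, 15]
14 → replaces 15 → [3, 5, 7, 12, 13, 14]
31 → extends → [3, 5, 7, 12, 13, 14, 31]
3 → already a tail → [3, 5, 7, 12, 13, 14, 31]
31 → already a tail → [3, 5, 7, 12, 13, 14, 31]
27 → replaces 31 → [3, 5, 7, 12, 13, 14, 27]
Seven tails, so the longest strictly increasing subsequence has length 7 (e.g. 3, 5, 11, 12, 14, 15, 31).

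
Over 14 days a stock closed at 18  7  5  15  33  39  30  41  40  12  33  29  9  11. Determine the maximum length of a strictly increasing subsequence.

Let dp[i] be the length of the longest such subsequence ending at index i:
i:      1  2  3  4  5  6  7  8  9 10 11 12 13 14
a[i]:  18  7  5 15 33 39 30 41 40 12 33 29  9 11
dp:     1  1  1  2  3  4  3  5  5  2  4  3  2  3
Maximum dp value is 5.

5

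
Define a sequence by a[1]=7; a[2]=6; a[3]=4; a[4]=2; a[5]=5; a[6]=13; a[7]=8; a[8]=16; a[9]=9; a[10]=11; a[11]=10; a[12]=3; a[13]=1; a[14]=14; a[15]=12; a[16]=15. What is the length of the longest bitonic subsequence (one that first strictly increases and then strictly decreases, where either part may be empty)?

inc[i] = longest strictly increasing subsequence ending at i; dec[i] = longest strictly decreasing subsequence starting at i:
i:      1  2  3  4  5  6  7  8  9 10 11 12 13 14 15 16
a[i]:   7  6  4  2  5 13  8 16  9 11 10  3  1 14 12 15
inc:    1  1  1  1  2  3  3  4  4  5  5  2  1  6  6  7
dec:    5  4  3  2  3  5  3  5  3  4  3  2  1  2  1  1
Best peak at i=8 (value 16): inc=4, dec=5, length 4+5−1 = 8.

8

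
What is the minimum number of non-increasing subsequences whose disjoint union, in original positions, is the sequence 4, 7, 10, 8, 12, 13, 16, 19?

The minimum number of non-increasing subsequences covering a sequence equals the length of its longest strictly increasing subsequence.
LIS length is 7 (e.g. 4, 7, 10, 12, 13, 16, 19), so 7 piles are needed.

7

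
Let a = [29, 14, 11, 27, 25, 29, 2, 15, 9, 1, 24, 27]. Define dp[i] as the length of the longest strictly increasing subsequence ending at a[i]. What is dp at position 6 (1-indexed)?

dp[i] = 1 + max{dp[j] : j<i, a[j]<a[i]} (or 1 if no such j):
i:      1  2  3  4  5  6  7  8  9 10 11 12
a[i]:  29 14 11 27 25 29  2 15  9  1 24 27
dp:     1  1  1  2  2  3  1  2  2  1  3  4
At index 6 the value is 3.

3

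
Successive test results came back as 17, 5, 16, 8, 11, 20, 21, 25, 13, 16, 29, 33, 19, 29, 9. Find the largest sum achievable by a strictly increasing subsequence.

152

Let S[i] be the best sum of a strictly increasing subsequence ending at i:
i:       1   2   3   4   5   6   7   8   9  10  11  12  13  14  15
a[i]:   17   5  16   8  11  20  21  25  13  16  29  33  19  29   9
S:      17   5  21  13  24  44  65  90  37  53 119 152  72 119  22
Maximum is 152 (e.g. 5 + 8 + 11 + 20 + 21 + 25 + 29 + 33).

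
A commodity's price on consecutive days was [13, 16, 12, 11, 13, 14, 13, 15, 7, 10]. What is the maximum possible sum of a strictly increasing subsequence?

Let S[i] be the best sum of a strictly increasing subsequence ending at i:
i:      1  2  3  4  5  6  7  8  9 10
a[i]:  13 16 12 11 13 14 13 15  7 10
S:     13 29 12 11 25 39 25 54  7 17
Maximum is 54 (e.g. 12 + 13 + 14 + 15).

54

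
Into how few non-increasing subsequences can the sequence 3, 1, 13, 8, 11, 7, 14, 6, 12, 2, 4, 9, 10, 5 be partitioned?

5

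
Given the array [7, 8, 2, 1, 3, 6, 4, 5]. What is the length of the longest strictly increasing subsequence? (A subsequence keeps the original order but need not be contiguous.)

4

Let dp[i] be the length of the longest such subsequence ending at index i:
i:     1 2 3 4 5 6 7 8
a[i]:  7 8 2 1 3 6 4 5
dp:    1 2 1 1 2 3 3 4
Maximum dp value is 4.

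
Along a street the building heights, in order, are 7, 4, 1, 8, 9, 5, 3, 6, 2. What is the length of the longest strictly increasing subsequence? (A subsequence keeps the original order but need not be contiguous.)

Let dp[i] be the length of the longest such subsequence ending at index i:
i:     1 2 3 4 5 6 7 8 9
a[i]:  7 4 1 8 9 5 3 6 2
dp:    1 1 1 2 3 2 2 3 2
Maximum dp value is 3.

3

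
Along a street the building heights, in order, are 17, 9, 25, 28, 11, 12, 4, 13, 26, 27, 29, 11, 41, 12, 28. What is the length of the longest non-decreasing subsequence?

8

Let dp[i] be the length of the longest such subsequence ending at index i:
i:      1  2  3  4  5  6  7  8  9 10 11 12 13 14 15
a[i]:  17  9 25 28 11 12  4 13 26 27 29 11 41 12 28
dp:     1  1  2  3  2  3  1  4  5  6  7  3  8  4  7
Maximum dp value is 8.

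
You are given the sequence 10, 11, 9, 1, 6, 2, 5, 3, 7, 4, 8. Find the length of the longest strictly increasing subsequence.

Track the smallest tail for each achievable length (strict):
10 → extends → [10]
11 → extends → [10, 11]
9 → replaces 10 → [9, 11]
1 → replaces 9 → [1, 11]
6 → replaces 11 → [1, 6]
2 → replaces 6 → [1, 2]
5 → extends → [1, 2, 5]
3 → replaces 5 → [1, 2, 3]
7 → extends → [1, 2, 3, 7]
4 → replaces 7 → [1, 2, 3, 4]
8 → extends → [1, 2, 3, 4, 8]
Five tails, so the longest strictly increasing subsequence has length 5 (e.g. 1, 2, 5, 7, 8).

5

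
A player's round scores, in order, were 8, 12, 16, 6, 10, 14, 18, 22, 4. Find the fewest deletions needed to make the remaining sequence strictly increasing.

Fewest deletions = n − (longest strictly increasing subsequence).
Patience tails:
8 → extends → [8]
12 → extends → [8, 12]
16 → extends → [8, 12, 16]
6 → replaces 8 → [6, 12, 16]
10 → replaces 12 → [6, 10, 16]
14 → replaces 16 → [6, 10, 14]
18 → extends → [6, 10, 14, 18]
22 → extends → [6, 10, 14, 18, 22]
4 → replaces 6 → [4, 10, 14, 18, 22]
Longest strictly increasing subsequence has length 5, so deletions = 9 − 5 = 4.

4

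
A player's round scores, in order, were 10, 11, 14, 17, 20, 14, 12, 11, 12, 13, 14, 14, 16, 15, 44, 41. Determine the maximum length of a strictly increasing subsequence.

Track the smallest tail for each achievable length (strict):
10 → extends → [10]
11 → extends → [10, 11]
14 → extends → [10, 11, 14]
17 → extends → [10, 11, 14, 17]
20 → extends → [10, 11, 14, 17, 20]
14 → already a tail → [10, 11, 14, 17, 20]
12 → replaces 14 → [10, 11, 12, 17, 20]
11 → already a tail → [10, 11, 12, 17, 20]
12 → already a tail → [10, 11, 12, 17, 20]
13 → replaces 17 → [10, 11, 12, 13, 20]
14 → replaces 20 → [10, 11, 12, 13, 14]
14 → already a tail → [10, 11, 12, 13, 14]
16 → extends → [10, 11, 12, 13, 14, 16]
15 → replaces 16 → [10, 11, 12, 13, 14, 15]
44 → extends → [10, 11, 12, 13, 14, 15, 44]
41 → replaces 44 → [10, 11, 12, 13, 14, 15, 41]
Seven tails, so the longest strictly increasing subsequence has length 7 (e.g. 10, 11, 12, 13, 14, 16, 44).

7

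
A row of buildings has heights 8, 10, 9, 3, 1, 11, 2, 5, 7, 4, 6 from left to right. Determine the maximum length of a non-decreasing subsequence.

4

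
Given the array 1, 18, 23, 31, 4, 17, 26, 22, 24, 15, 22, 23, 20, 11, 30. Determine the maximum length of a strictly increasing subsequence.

6

Track the smallest tail for each achievable length (strict):
1 → extends → [1]
18 → extends → [1, 18]
23 → extends → [1, 18, 23]
31 → extends → [1, 18, 23, 31]
4 → replaces 18 → [1, 4, 23, 31]
17 → replaces 23 → [1, 4, 17, 31]
26 → replaces 31 → [1, 4, 17, 26]
22 → replaces 26 → [1, 4, 17, 22]
24 → extends → [1, 4, 17, 22, 24]
15 → replaces 17 → [1, 4, 15, 22, 24]
22 → already a tail → [1, 4, 15, 22, 24]
23 → replaces 24 → [1, 4, 15, 22, 23]
20 → replaces 22 → [1, 4, 15, 20, 23]
11 → replaces 15 → [1, 4, 11, 20, 23]
30 → extends → [1, 4, 11, 20, 23, 30]
Six tails, so the longest strictly increasing subsequence has length 6 (e.g. 1, 4, 17, 22, 24, 30).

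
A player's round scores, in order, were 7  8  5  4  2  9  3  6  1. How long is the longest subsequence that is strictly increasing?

Track the smallest tail for each achievable length (strict):
7 → extends → [7]
8 → extends → [7, 8]
5 → replaces 7 → [5, 8]
4 → replaces 5 → [4, 8]
2 → replaces 4 → [2, 8]
9 → extends → [2, 8, 9]
3 → replaces 8 → [2, 3, 9]
6 → replaces 9 → [2, 3, 6]
1 → replaces 2 → [1, 3, 6]
Three tails, so the longest strictly increasing subsequence has length 3 (e.g. 7, 8, 9).

3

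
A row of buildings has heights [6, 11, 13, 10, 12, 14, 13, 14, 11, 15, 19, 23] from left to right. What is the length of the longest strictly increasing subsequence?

Track the smallest tail for each achievable length (strict):
6 → extends → [6]
11 → extends → [6, 11]
13 → extends → [6, 11, 13]
10 → replaces 11 → [6, 10, 13]
12 → replaces 13 → [6, 10, 12]
14 → extends → [6, 10, 12, 14]
13 → replaces 14 → [6, 10, 12, 13]
14 → extends → [6, 10, 12, 13, 14]
11 → replaces 12 → [6, 10, 11, 13, 14]
15 → extends → [6, 10, 11, 13, 14, 15]
19 → extends → [6, 10, 11, 13, 14, 15, 19]
23 → extends → [6, 10, 11, 13, 14, 15, 19, 23]
Eight tails, so the longest strictly increasing subsequence has length 8 (e.g. 6, 11, 12, 13, 14, 15, 19, 23).

8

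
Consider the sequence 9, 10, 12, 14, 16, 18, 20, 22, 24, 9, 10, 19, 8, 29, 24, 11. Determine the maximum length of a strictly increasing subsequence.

10

Track the smallest tail for each achievable length (strict):
9 → extends → [9]
10 → extends → [9, 10]
12 → extends → [9, 10, 12]
14 → extends → [9, 10, 12, 14]
16 → extends → [9, 10, 12, 14, 16]
18 → extends → [9, 10, 12, 14, 16, 18]
20 → extends → [9, 10, 12, 14, 16, 18, 20]
22 → extends → [9, 10, 12, 14, 16, 18, 20, 22]
24 → extends → [9, 10, 12, 14, 16, 18, 20, 22, 24]
9 → already a tail → [9, 10, 12, 14, 16, 18, 20, 22, 24]
10 → already a tail → [9, 10, 12, 14, 16, 18, 20, 22, 24]
19 → replaces 20 → [9, 10, 12, 14, 16, 18, 19, 22, 24]
8 → replaces 9 → [8, 10, 12, 14, 16, 18, 19, 22, 24]
29 → extends → [8, 10, 12, 14, 16, 18, 19, 22, 24, 29]
24 → already a tail → [8, 10, 12, 14, 16, 18, 19, 22, 24, 29]
11 → replaces 12 → [8, 10, 11, 14, 16, 18, 19, 22, 24, 29]
Ten tails, so the longest strictly increasing subsequence has length 10 (e.g. 9, 10, 12, 14, 16, 18, 20, 22, 24, 29).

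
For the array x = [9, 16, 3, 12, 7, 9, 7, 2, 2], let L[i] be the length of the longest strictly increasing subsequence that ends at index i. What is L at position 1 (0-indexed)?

dp[i] = 1 + max{dp[j] : j<i, x[j]<x[i]} (or 1 if no such j):
i:      0  1  2  3  4  5  6  7  8
x[i]:   9 16  3 12  7  9  7  2  2
dp:     1  2  1  2  2  3  2  1  1
At index 1 the value is 2.

2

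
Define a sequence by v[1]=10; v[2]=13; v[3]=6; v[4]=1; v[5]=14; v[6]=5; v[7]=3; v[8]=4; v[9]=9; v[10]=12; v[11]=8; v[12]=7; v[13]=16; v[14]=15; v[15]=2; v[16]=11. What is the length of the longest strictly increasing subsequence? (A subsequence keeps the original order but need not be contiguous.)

6

Track the smallest tail for each achievable length (strict):
10 → extends → [10]
13 → extends → [10, 13]
6 → replaces 10 → [6, 13]
1 → replaces 6 → [1, 13]
14 → extends → [1, 13, 14]
5 → replaces 13 → [1, 5, 14]
3 → replaces 5 → [1, 3, 14]
4 → replaces 14 → [1, 3, 4]
9 → extends → [1, 3, 4, 9]
12 → extends → [1, 3, 4, 9, 12]
8 → replaces 9 → [1, 3, 4, 8, 12]
7 → replaces 8 → [1, 3, 4, 7, 12]
16 → extends → [1, 3, 4, 7, 12, 16]
15 → replaces 16 → [1, 3, 4, 7, 12, 15]
2 → replaces 3 → [1, 2, 4, 7, 12, 15]
11 → replaces 12 → [1, 2, 4, 7, 11, 15]
Six tails, so the longest strictly increasing subsequence has length 6 (e.g. 1, 3, 4, 9, 12, 16).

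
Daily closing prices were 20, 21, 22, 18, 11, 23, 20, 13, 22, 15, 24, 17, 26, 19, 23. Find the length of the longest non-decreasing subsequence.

6

Let dp[i] be the length of the longest such subsequence ending at index i:
i:      1  2  3  4  5  6  7  8  9 10 11 12 13 14 15
a[i]:  20 21 22 18 11 23 20 13 22 15 24 17 26 19 23
dp:     1  2  3  1  1  4  2  2  4  3  5  4  6  5  6
Maximum dp value is 6.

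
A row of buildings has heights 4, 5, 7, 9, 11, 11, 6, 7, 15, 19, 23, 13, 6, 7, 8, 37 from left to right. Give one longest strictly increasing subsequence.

4, 5, 7, 9, 11, 15, 19, 23, 37

Patience tails give the LIS length; then backtrack through the dp parents:
4 → extends → [4]
5 → extends → [4, 5]
7 → extends → [4, 5, 7]
9 → extends → [4, 5, 7, 9]
11 → extends → [4, 5, 7, 9, 11]
11 → already a tail → [4, 5, 7, 9, 11]
6 → replaces 7 → [4, 5, 6, 9, 11]
7 → replaces 9 → [4, 5, 6, 7, 11]
15 → extends → [4, 5, 6, 7, 11, 15]
19 → extends → [4, 5, 6, 7, 11, 15, 19]
23 → extends → [4, 5, 6, 7, 11, 15, 19, 23]
13 → replaces 15 → [4, 5, 6, 7, 11, 13, 19, 23]
6 → already a tail → [4, 5, 6, 7, 11, 13, 19, 23]
7 → already a tail → [4, 5, 6, 7, 11, 13, 19, 23]
8 → replaces 11 → [4, 5, 6, 7, 8, 13, 19, 23]
37 → extends → [4, 5, 6, 7, 8, 13, 19, 23, 37]
Length 9; one witness is 4, 5, 7, 9, 11, 15, 19, 23, 37.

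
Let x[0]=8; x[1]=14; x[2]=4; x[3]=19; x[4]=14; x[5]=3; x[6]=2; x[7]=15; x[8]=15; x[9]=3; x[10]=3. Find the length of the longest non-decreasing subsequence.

Track the smallest tail for each achievable length (allowing ties):
8 → extends → [8]
14 → extends → [8, 14]
4 → replaces 8 → [4, 14]
19 → extends → [4, 14, 19]
14 → replaces 19 → [4, 14, 14]
3 → replaces 4 → [3, 14, 14]
2 → replaces 3 → [2, 14, 14]
15 → extends → [2, 14, 14, 15]
15 → extends → [2, 14, 14, 15, 15]
3 → replaces 14 → [2, 3, 14, 15, 15]
3 → replaces 14 → [2, 3, 3, 15, 15]
Five tails, so the longest non-decreasing subsequence has length 5 (e.g. 8, 14, 14, 15, 15).

5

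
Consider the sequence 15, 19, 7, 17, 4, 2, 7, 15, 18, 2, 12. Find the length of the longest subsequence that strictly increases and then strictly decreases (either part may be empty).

inc[i] = longest strictly increasing subsequence ending at i; dec[i] = longest strictly decreasing subsequence starting at i:
i:      1  2  3  4  5  6  7  8  9 10 11
a[i]:  15 19  7 17  4  2  7 15 18  2 12
inc:    1  2  1  2  1  1  2  3  4  1  3
dec:    4  4  3  3  2  1  2  2  2  1  1
Best peak at i=2 (value 19): inc=2, dec=4, length 2+4−1 = 5.

5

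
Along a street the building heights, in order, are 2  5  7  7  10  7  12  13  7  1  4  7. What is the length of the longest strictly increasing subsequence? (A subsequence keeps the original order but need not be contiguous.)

Track the smallest tail for each achievable length (strict):
2 → extends → [2]
5 → extends → [2, 5]
7 → extends → [2, 5, 7]
7 → already a tail → [2, 5, 7]
10 → extends → [2, 5, 7, 10]
7 → already a tail → [2, 5, 7, 10]
12 → extends → [2, 5, 7, 10, 12]
13 → extends → [2, 5, 7, 10, 12, 13]
7 → already a tail → [2, 5, 7, 10, 12, 13]
1 → replaces 2 → [1, 5, 7, 10, 12, 13]
4 → replaces 5 → [1, 4, 7, 10, 12, 13]
7 → already a tail → [1, 4, 7, 10, 12, 13]
Six tails, so the longest strictly increasing subsequence has length 6 (e.g. 2, 5, 7, 10, 12, 13).

6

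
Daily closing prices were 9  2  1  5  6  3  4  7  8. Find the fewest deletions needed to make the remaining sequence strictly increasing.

4

Fewest deletions = n − (longest strictly increasing subsequence).
Patience tails:
9 → extends → [9]
2 → replaces 9 → [2]
1 → replaces 2 → [1]
5 → extends → [1, 5]
6 → extends → [1, 5, 6]
3 → replaces 5 → [1, 3, 6]
4 → replaces 6 → [1, 3, 4]
7 → extends → [1, 3, 4, 7]
8 → extends → [1, 3, 4, 7, 8]
Longest strictly increasing subsequence has length 5, so deletions = 9 − 5 = 4.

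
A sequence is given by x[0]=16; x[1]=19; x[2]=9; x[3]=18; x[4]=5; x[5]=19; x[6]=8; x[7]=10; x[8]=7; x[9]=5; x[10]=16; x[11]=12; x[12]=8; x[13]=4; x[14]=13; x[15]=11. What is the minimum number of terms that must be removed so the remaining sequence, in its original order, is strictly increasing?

Fewest deletions = n − (longest strictly increasing subsequence).
Patience tails:
16 → extends → [16]
19 → extends → [16, 19]
9 → replaces 16 → [9, 19]
18 → replaces 19 → [9, 18]
5 → replaces 9 → [5, 18]
19 → extends → [5, 18, 19]
8 → replaces 18 → [5, 8, 19]
10 → replaces 19 → [5, 8, 10]
7 → replaces 8 → [5, 7, 10]
5 → already a tail → [5, 7, 10]
16 → extends → [5, 7, 10, 16]
12 → replaces 16 → [5, 7, 10, 12]
8 → replaces 10 → [5, 7, 8, 12]
4 → replaces 5 → [4, 7, 8, 12]
13 → extends → [4, 7, 8, 12, 13]
11 → replaces 12 → [4, 7, 8, 11, 13]
Longest strictly increasing subsequence has length 5, so deletions = 16 − 5 = 11.

11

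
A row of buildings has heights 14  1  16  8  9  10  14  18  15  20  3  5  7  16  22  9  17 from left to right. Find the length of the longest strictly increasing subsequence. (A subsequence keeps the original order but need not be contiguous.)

Track the smallest tail for each achievable length (strict):
14 → extends → [14]
1 → replaces 14 → [1]
16 → extends → [1, 16]
8 → replaces 16 → [1, 8]
9 → extends → [1, 8, 9]
10 → extends → [1, 8, 9, 10]
14 → extends → [1, 8, 9, 10, 14]
18 → extends → [1, 8, 9, 10, 14, 18]
15 → replaces 18 → [1, 8, 9, 10, 14, 15]
20 → extends → [1, 8, 9, 10, 14, 15, 20]
3 → replaces 8 → [1, 3, 9, 10, 14, 15, 20]
5 → replaces 9 → [1, 3, 5, 10, 14, 15, 20]
7 → replaces 10 → [1, 3, 5, 7, 14, 15, 20]
16 → replaces 20 → [1, 3, 5, 7, 14, 15, 16]
22 → extends → [1, 3, 5, 7, 14, 15, 16, 22]
9 → replaces 14 → [1, 3, 5, 7, 9, 15, 16, 22]
17 → replaces 22 → [1, 3, 5, 7, 9, 15, 16, 17]
Eight tails, so the longest strictly increasing subsequence has length 8 (e.g. 1, 8, 9, 10, 14, 18, 20, 22).

8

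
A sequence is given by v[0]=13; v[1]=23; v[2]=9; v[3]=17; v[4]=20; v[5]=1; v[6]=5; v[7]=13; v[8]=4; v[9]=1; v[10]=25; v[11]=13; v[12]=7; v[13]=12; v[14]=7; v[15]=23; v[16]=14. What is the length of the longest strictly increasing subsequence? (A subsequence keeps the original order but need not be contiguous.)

5

Track the smallest tail for each achievable length (strict):
13 → extends → [13]
23 → extends → [13, 23]
9 → replaces 13 → [9, 23]
17 → replaces 23 → [9, 17]
20 → extends → [9, 17, 20]
1 → replaces 9 → [1, 17, 20]
5 → replaces 17 → [1, 5, 20]
13 → replaces 20 → [1, 5, 13]
4 → replaces 5 → [1, 4, 13]
1 → already a tail → [1, 4, 13]
25 → extends → [1, 4, 13, 25]
13 → already a tail → [1, 4, 13, 25]
7 → replaces 13 → [1, 4, 7, 25]
12 → replaces 25 → [1, 4, 7, 12]
7 → already a tail → [1, 4, 7, 12]
23 → extends → [1, 4, 7, 12, 23]
14 → replaces 23 → [1, 4, 7, 12, 14]
Five tails, so the longest strictly increasing subsequence has length 5 (e.g. 1, 5, 7, 12, 23).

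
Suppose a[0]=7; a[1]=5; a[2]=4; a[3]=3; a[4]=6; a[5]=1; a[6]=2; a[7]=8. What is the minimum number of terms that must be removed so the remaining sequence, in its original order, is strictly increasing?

5

Fewest deletions = n − (longest strictly increasing subsequence).
i:     0 1 2 3 4 5 6 7
a[i]:  7 5 4 3 6 1 2 8
dp:    1 1 1 1 2 1 2 3
max dp = 3, so deletions = 8 − 3 = 5.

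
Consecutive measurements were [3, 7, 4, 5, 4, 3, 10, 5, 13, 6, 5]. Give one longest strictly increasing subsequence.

3, 4, 5, 10, 13

Patience tails give the LIS length; then backtrack through the dp parents:
3 → extends → [3]
7 → extends → [3, 7]
4 → replaces 7 → [3, 4]
5 → extends → [3, 4, 5]
4 → already a tail → [3, 4, 5]
3 → already a tail → [3, 4, 5]
10 → extends → [3, 4, 5, 10]
5 → already a tail → [3, 4, 5, 10]
13 → extends → [3, 4, 5, 10, 13]
6 → replaces 10 → [3, 4, 5, 6, 13]
5 → already a tail → [3, 4, 5, 6, 13]
Length 5; one witness is 3, 4, 5, 10, 13.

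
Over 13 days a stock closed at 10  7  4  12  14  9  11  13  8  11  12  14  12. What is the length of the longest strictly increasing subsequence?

5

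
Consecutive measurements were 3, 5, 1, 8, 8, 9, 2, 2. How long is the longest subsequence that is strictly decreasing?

2

Let dp[i] be the longest strictly decreasing subsequence ending at i:
i:     1 2 3 4 5 6 7 8
a[i]:  3 5 1 8 8 9 2 2
dp:    1 1 2 1 1 1 2 2
Maximum is 2.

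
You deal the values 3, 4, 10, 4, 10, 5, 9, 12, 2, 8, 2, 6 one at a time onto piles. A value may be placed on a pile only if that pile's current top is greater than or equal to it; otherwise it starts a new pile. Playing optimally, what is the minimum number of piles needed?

The minimum number of non-increasing subsequences covering a sequence equals the length of its longest strictly increasing subsequence.
LIS length is 5 (e.g. 3, 4, 5, 9, 12), so 5 piles are needed.

5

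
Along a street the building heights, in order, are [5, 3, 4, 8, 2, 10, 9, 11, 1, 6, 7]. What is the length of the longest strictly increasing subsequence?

5

Track the smallest tail for each achievable length (strict):
5 → extends → [5]
3 → replaces 5 → [3]
4 → extends → [3, 4]
8 → extends → [3, 4, 8]
2 → replaces 3 → [2, 4, 8]
10 → extends → [2, 4, 8, 10]
9 → replaces 10 → [2, 4, 8, 9]
11 → extends → [2, 4, 8, 9, 11]
1 → replaces 2 → [1, 4, 8, 9, 11]
6 → replaces 8 → [1, 4, 6, 9, 11]
7 → replaces 9 → [1, 4, 6, 7, 11]
Five tails, so the longest strictly increasing subsequence has length 5 (e.g. 3, 4, 8, 10, 11).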